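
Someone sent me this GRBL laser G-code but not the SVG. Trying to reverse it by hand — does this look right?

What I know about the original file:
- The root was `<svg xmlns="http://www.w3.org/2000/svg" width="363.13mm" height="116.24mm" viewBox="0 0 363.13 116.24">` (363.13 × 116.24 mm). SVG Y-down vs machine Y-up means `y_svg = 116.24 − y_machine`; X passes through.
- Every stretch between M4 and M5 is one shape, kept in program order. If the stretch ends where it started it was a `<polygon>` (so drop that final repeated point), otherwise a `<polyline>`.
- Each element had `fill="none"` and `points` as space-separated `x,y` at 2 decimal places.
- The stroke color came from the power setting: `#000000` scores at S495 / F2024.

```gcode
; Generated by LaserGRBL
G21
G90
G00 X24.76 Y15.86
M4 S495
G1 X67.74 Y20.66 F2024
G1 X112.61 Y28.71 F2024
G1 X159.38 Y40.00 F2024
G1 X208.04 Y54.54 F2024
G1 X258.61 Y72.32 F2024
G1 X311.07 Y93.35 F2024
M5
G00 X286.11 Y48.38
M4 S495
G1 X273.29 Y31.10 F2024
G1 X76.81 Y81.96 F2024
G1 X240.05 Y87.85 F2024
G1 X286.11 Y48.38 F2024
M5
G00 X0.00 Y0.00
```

Machine Y-up, SVG Y-down with viewBox height 116.24, so y_svg = 116.24 − y_machine; X carries over. Every run uses S495, so all elements get stroke `#000000` (score).

Run 1: The run is open, so emit a `<polyline>` with points (Y-flipped): 24.76,100.38 67.74,95.58 112.61,87.53 159.38,76.24 208.04,61.70 258.61,43.92 311.07,22.89.

Run 2: The run returns to its start, so emit a `<polygon>` with points (Y-flipped): 286.11,67.86 273.29,85.14 76.81,34.28 240.05,28.39.

<svg xmlns="http://www.w3.org/2000/svg" width="363.13mm" height="116.24mm" viewBox="0 0 363.13 116.24">
  <polyline points="24.76,100.38 67.74,95.58 112.61,87.53 159.38,76.24 208.04,61.70 258.61,43.92 311.07,22.89" fill="none" stroke="#000000"/>
  <polygon points="286.11,67.86 273.29,85.14 76.81,34.28 240.05,28.39" fill="none" stroke="#000000"/>
</svg>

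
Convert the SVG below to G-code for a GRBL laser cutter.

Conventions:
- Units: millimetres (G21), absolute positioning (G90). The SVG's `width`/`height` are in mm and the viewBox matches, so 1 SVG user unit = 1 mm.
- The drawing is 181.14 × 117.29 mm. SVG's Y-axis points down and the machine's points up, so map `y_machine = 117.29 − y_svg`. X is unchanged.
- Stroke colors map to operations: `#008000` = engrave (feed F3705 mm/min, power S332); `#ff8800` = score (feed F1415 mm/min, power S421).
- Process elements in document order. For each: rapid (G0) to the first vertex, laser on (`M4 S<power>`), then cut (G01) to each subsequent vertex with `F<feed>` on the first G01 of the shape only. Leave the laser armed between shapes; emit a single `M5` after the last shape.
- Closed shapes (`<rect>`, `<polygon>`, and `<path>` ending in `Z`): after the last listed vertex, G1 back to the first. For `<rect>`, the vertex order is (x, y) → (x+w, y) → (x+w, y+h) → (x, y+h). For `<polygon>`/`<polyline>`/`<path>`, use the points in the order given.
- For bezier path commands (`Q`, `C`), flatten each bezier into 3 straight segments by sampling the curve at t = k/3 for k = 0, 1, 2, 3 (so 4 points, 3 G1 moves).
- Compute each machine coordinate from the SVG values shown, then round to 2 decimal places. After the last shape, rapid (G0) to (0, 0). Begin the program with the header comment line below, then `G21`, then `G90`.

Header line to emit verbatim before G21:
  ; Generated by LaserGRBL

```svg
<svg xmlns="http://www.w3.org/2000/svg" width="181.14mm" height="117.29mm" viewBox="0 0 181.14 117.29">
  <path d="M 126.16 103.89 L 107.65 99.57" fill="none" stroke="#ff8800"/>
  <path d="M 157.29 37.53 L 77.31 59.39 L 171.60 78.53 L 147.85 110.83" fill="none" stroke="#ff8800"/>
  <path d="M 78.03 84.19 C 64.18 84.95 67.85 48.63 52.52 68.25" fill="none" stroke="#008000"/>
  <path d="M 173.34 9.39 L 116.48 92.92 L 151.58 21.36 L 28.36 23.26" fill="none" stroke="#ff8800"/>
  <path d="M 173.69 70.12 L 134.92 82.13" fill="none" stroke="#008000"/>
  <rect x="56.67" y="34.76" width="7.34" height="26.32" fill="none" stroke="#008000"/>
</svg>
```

viewBox `0 0 181.14 117.29` with mm width/height → 1 unit = 1 mm. Flip: y_m = 117.29 − y_svg.

**Shape 1** — `<path>` line segment, stroke `#ff8800` → score (S421, F1415). Machine vertices: (126.16,13.40) → (107.65,17.72). Open path.

**Shape 2** — `<path>` open polyline, stroke `#ff8800` → score (S421, F1415). Machine vertices: (157.29,79.76) → (77.31,57.90) → (171.60,38.76) → (147.85,6.46). Open path.

**Shape 3** — `<path>` cubic bezier, stroke `#008000` → engrave (S332, F3705). Control points (SVG): P0=(78.03,84.19), P1=(64.18,84.95), P2=(67.85,48.63), P3=(52.52,68.25); sampled at t=k/3. Machine vertices: (78.03,33.10) → (68.67,41.25) → (62.87,53.46) → (52.52,49.04). Open path.

**Shape 4** — `<path>` open polyline, stroke `#ff8800` → score (S421, F1415). Machine vertices: (173.34,107.90) → (116.48,24.37) → (151.58,95.93) → (28.36,94.03). Open path.

**Shape 5** — `<path>` line segment, stroke `#008000` → engrave (S332, F3705). Machine vertices: (173.69,47.17) → (134.92,35.16). Open path.

**Shape 6** — `<rect>` rectangle, stroke `#008000` → engrave (S332, F3705). Machine vertices: (56.67,82.53) → (64.01,82.53) → (64.01,56.21) → (56.67,56.21) → (56.67,82.53). Closed: final G1 returns to the first vertex.

; Generated by LaserGRBL
G21
G90
G0 X126.16 Y13.40
M4 S421
G01 X107.65 Y17.72 F1415
G0 X157.29 Y79.76
M4 S421
G01 X77.31 Y57.90 F1415
G01 X171.60 Y38.76
G01 X147.85 Y6.46
G0 X78.03 Y33.10
M4 S332
G01 X68.67 Y41.25 F3705
G01 X62.87 Y53.46
G01 X52.52 Y49.04
G0 X173.34 Y107.90
M4 S421
G01 X116.48 Y24.37 F1415
G01 X151.58 Y95.93
G01 X28.36 Y94.03
G0 X173.69 Y47.17
M4 S332
G01 X134.92 Y35.16 F3705
G0 X56.67 Y82.53
M4 S332
G01 X64.01 Y82.53 F3705
G01 X64.01 Y56.21
G01 X56.67 Y56.21
G01 X56.67 Y82.53
M5
G0 X0.00 Y0.00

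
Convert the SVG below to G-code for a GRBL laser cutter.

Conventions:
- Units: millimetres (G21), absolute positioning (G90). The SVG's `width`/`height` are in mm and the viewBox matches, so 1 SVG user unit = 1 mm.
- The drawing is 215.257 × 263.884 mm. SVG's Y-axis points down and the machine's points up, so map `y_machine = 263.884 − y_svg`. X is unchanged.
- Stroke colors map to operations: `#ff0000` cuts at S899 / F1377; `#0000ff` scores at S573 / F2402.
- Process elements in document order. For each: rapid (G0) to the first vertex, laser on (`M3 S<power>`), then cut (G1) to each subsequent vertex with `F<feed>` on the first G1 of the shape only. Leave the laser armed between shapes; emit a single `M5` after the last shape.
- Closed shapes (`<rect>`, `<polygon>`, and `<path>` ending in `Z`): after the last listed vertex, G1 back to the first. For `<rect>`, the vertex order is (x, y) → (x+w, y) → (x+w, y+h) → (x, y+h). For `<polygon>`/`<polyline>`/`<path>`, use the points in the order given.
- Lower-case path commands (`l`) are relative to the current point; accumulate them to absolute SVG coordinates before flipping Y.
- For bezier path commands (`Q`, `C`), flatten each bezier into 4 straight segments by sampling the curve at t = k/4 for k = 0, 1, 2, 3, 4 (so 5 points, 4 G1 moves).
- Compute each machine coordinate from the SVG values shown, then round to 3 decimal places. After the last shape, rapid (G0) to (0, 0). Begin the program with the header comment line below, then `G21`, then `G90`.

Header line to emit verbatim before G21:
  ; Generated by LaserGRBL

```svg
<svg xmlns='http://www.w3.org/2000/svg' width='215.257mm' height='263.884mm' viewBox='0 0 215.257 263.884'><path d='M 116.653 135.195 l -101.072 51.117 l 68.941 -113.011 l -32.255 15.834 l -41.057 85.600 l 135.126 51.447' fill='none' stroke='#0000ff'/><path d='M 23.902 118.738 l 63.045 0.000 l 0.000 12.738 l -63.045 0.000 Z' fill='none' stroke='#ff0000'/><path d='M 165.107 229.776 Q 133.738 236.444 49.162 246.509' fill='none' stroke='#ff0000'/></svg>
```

; Generated by LaserGRBL
G21
G90
G0 X116.653 Y128.689
M3 S573
G1 X15.581 Y77.572 F2402
G1 X84.522 Y190.583
G1 X52.267 Y174.749
G1 X11.210 Y89.149
G1 X146.336 Y37.702
G0 X23.902 Y145.146
M3 S899
G1 X86.947 Y145.146 F1377
G1 X86.947 Y132.408
G1 X23.902 Y132.408
G1 X23.902 Y145.146
G0 X165.107 Y34.108
M3 S899
G1 X146.097 Y30.562 F1377
G1 X120.436 Y26.591
G1 X88.125 Y22.195
G1 X49.162 Y17.375
M5
G0 X0.000 Y0.000

1 u = 1 mm; y_m = 263.884 − y.

[1] `<path>` open polyline, #0000ff→score S573 F2402: (116.653,128.689) → (15.581,77.572) → (84.522,190.583) → (52.267,174.749) → (11.210,89.149) → (146.336,37.702)

[2] `<path>` rectangle, #ff0000→cut S899 F1377: (23.902,145.146) → (86.947,145.146) → (86.947,132.408) → (23.902,132.408) → (23.902,145.146) (closed)

[3] `<path>` quadratic bezier, #ff0000→cut S899 F1377: (165.107,34.108) → (146.097,30.562) → (120.436,26.591) → (88.125,22.195) → (49.162,17.375)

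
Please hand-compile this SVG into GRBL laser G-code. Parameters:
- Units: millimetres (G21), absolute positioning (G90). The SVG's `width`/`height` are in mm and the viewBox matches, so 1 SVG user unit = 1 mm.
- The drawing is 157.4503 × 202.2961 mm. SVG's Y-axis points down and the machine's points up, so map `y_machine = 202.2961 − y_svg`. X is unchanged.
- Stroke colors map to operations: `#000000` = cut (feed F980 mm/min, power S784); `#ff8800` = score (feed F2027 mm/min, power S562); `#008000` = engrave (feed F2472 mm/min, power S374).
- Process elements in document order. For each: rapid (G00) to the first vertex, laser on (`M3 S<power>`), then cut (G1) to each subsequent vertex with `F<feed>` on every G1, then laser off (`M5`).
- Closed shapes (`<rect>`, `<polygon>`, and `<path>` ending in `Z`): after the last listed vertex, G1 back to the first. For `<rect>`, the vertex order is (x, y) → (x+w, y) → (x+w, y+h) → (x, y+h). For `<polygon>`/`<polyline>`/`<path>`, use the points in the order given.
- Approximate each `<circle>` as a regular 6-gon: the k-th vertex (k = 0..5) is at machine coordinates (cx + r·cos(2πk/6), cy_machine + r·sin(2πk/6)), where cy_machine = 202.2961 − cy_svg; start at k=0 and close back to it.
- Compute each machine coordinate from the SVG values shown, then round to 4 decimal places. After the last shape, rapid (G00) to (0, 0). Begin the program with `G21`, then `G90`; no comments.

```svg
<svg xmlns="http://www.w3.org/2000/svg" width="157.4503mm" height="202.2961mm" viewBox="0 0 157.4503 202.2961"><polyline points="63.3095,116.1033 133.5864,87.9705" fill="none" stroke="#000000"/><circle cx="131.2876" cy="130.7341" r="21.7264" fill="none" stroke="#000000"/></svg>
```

viewBox `0 0 157.4503 202.2961` with mm width/height → 1 unit = 1 mm. Flip: y_m = 202.2961 − y_svg.

**Shape 1** — `<polyline>` line segment, stroke `#000000` → cut (S784, F980). Machine vertices: (63.3095,86.1928) → (133.5864,114.3256). Open path.

**Shape 2** — `<circle>` circle, stroke `#000000` → cut (S784, F980). Machine vertices: (153.0140,71.5620) → (142.1508,90.3776) → (120.4244,90.3776) → (109.5612,71.5620) → (120.4244,52.7464) → (142.1508,52.7464) → (153.0140,71.5620). Closed: final G1 returns to the first vertex.

G21
G90
G00 X63.3095 Y86.1928
M3 S784
G1 X133.5864 Y114.3256 F980
M5
G00 X153.0140 Y71.5620
M3 S784
G1 X142.1508 Y90.3776 F980
G1 X120.4244 Y90.3776 F980
G1 X109.5612 Y71.5620 F980
G1 X120.4244 Y52.7464 F980
G1 X142.1508 Y52.7464 F980
G1 X153.0140 Y71.5620 F980
M5
G00 X0.0000 Y0.0000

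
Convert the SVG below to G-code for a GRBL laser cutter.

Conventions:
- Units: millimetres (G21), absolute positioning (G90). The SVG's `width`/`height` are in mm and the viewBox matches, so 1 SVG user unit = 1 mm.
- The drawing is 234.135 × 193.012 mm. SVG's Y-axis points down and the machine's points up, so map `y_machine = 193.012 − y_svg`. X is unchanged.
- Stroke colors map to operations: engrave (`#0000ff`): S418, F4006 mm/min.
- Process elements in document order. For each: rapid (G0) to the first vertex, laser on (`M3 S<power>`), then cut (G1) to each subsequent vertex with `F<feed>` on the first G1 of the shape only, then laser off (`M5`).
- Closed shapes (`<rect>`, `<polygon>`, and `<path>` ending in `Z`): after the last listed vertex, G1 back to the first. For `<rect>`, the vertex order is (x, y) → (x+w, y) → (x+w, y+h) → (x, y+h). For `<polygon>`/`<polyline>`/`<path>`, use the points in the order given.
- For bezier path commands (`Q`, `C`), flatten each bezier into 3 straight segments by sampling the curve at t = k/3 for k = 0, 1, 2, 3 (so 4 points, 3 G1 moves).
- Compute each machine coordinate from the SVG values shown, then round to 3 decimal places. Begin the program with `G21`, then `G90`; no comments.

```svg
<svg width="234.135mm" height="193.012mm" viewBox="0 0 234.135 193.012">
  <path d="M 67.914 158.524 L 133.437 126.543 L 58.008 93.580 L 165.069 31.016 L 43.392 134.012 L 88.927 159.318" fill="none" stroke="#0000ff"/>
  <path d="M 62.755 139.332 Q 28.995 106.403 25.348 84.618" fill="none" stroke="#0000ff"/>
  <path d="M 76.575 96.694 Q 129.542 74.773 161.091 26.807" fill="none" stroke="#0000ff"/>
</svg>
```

viewBox `0 0 234.135 193.012` with mm width/height → 1 unit = 1 mm. Flip: y_m = 193.012 − y_svg.

**Shape 1** — `<path>` open polyline, stroke `#0000ff` → engrave (S418, F4006). Machine vertices: (67.914,34.488) → (133.437,66.469) → (58.008,99.432) → (165.069,161.996) → (43.392,59.000) → (88.927,33.694). Open path.

**Shape 2** — `<path>` quadratic bezier, stroke `#0000ff` → engrave (S418, F4006). Control points (SVG): P0=(62.755,139.332), P1=(28.995,106.403), P2=(25.348,84.618); sampled at t=k/3. Machine vertices: (62.755,53.680) → (43.594,74.394) → (31.125,92.632) → (25.348,108.394). Open path.

**Shape 3** — `<path>` quadratic bezier, stroke `#0000ff` → engrave (S418, F4006). Control points (SVG): P0=(76.575,96.694), P1=(129.542,74.773), P2=(161.091,26.807); sampled at t=k/3. Machine vertices: (76.575,96.318) → (109.507,113.826) → (137.679,137.122) → (161.091,166.205). Open path.

G21
G90
G0 X67.914 Y34.488
M3 S418
G1 X133.437 Y66.469 F4006
G1 X58.008 Y99.432
G1 X165.069 Y161.996
G1 X43.392 Y59.000
G1 X88.927 Y33.694
M5
G0 X62.755 Y53.680
M3 S418
G1 X43.594 Y74.394 F4006
G1 X31.125 Y92.632
G1 X25.348 Y108.394
M5
G0 X76.575 Y96.318
M3 S418
G1 X109.507 Y113.826 F4006
G1 X137.679 Y137.122
G1 X161.091 Y166.205
M5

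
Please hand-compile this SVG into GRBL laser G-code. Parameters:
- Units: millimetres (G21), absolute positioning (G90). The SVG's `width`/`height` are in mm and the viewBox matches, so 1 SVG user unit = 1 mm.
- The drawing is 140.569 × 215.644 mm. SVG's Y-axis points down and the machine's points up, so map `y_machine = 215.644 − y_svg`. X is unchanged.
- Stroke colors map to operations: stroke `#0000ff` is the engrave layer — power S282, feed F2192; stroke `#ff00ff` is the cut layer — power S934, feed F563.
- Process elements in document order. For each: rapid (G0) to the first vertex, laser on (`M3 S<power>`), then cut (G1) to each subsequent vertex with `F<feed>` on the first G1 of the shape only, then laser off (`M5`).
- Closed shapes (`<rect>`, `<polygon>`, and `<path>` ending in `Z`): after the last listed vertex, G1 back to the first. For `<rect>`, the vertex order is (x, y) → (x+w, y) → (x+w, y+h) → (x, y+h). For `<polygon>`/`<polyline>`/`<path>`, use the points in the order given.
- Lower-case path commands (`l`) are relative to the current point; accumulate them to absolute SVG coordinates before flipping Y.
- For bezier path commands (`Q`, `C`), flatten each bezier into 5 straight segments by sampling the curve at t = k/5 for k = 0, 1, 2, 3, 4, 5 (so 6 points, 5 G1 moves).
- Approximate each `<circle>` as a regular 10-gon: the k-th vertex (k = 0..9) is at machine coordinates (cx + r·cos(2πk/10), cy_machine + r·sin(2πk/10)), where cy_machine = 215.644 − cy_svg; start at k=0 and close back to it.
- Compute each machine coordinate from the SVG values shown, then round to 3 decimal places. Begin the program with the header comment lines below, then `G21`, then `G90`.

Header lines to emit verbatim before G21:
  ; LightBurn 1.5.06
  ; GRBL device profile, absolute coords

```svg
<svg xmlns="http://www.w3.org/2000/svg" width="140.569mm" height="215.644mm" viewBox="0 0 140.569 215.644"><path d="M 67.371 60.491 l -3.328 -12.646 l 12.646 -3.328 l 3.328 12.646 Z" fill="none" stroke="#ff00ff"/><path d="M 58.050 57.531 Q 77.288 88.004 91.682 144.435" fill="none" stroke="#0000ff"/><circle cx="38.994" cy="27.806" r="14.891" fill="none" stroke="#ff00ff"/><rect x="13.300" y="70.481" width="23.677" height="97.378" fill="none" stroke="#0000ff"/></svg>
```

; LightBurn 1.5.06
; GRBL device profile, absolute coords
G21
G90
G0 X67.371 Y155.153
M3 S934
G1 X64.043 Y167.799 F563
G1 X76.689 Y171.127
G1 X80.017 Y158.481
G1 X67.371 Y155.153
M5
G0 X58.050 Y158.113
M3 S282
G1 X65.551 Y144.885 F2192
G1 X72.665 Y129.581
G1 X79.392 Y112.201
G1 X85.731 Y92.743
G1 X91.682 Y71.209
M5
G0 X53.885 Y187.838
M3 S934
G1 X51.041 Y196.591 F563
G1 X43.596 Y202.000
G1 X34.392 Y202.000
G1 X26.947 Y196.591
G1 X24.103 Y187.838
G1 X26.947 Y179.085
G1 X34.392 Y173.676
G1 X43.596 Y173.676
G1 X51.041 Y179.085
G1 X53.885 Y187.838
M5
G0 X13.300 Y145.163
M3 S282
G1 X36.977 Y145.163 F2192
G1 X36.977 Y47.785
G1 X13.300 Y47.785
G1 X13.300 Y145.163
M5

1 u = 1 mm; y_m = 215.644 − y.

[1] `<path>` regular polygon, #ff00ff→cut S934 F563: (67.371,155.153) → (64.043,167.799) → (76.689,171.127) → (80.017,158.481) → (67.371,155.153) (closed)

[2] `<path>` quadratic bezier, #0000ff→engrave S282 F2192: (58.050,158.113) → (65.551,144.885) → (72.665,129.581) → (79.392,112.201) → (85.731,92.743) → (91.682,71.209)

[3] `<circle>` circle, #ff00ff→cut S934 F563: (53.885,187.838) → (51.041,196.591) → (43.596,202.000) → (34.392,202.000) → (26.947,196.591) → (24.103,187.838) → (26.947,179.085) → (34.392,173.676) → (43.596,173.676) → (51.041,179.085) → (53.885,187.838) (closed)

[4] `<rect>` rectangle, #0000ff→engrave S282 F2192: (13.300,145.163) → (36.977,145.163) → (36.977,47.785) → (13.300,47.785) → (13.300,145.163) (closed)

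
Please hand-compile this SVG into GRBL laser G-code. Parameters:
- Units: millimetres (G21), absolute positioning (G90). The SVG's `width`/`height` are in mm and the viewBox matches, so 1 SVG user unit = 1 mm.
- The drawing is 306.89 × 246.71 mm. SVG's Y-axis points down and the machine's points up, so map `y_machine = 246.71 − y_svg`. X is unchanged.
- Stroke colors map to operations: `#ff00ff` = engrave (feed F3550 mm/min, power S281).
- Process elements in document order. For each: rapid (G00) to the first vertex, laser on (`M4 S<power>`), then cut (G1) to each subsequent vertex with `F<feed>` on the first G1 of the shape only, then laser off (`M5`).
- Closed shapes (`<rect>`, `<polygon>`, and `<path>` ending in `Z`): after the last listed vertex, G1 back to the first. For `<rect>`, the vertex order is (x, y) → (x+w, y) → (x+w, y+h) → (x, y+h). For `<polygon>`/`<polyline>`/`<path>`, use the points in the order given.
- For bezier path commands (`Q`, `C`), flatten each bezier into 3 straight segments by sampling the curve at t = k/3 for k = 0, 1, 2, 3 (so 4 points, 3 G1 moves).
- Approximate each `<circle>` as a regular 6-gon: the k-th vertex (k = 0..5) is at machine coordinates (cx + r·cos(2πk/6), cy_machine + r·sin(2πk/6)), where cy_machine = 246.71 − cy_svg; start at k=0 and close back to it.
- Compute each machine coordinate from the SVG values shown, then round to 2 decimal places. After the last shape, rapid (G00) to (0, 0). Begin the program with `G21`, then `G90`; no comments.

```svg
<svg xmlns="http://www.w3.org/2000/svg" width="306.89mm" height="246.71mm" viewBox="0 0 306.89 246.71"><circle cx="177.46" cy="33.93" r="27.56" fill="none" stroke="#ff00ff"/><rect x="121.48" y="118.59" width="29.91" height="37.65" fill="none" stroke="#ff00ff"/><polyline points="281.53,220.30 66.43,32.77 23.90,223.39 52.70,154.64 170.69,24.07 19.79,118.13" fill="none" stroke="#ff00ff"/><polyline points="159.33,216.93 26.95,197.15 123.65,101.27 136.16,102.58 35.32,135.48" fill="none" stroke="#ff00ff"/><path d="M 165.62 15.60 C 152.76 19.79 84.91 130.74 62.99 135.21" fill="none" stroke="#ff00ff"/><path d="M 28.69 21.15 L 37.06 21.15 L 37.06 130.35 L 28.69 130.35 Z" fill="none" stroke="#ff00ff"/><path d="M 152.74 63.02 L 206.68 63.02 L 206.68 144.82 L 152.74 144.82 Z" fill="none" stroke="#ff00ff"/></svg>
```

1 u = 1 mm; y_m = 246.71 − y.

[1] `<circle>` circle, #ff00ff→engrave S281 F3550: (205.02,212.78) → (191.24,236.65) → (163.68,236.65) → (149.90,212.78) → (163.68,188.91) → (191.24,188.91) → (205.02,212.78) (closed)

[2] `<rect>` rectangle, #ff00ff→engrave S281 F3550: (121.48,128.12) → (151.39,128.12) → (151.39,90.47) → (121.48,90.47) → (121.48,128.12) (closed)

[3] `<polyline>` open polyline, #ff00ff→engrave S281 F3550: (281.53,26.41) → (66.43,213.94) → (23.90,23.32) → (52.70,92.07) → (170.69,222.64) → (19.79,128.58)

[4] `<polyline>` open polyline, #ff00ff→engrave S281 F3550: (159.33,29.78) → (26.95,49.56) → (123.65,145.44) → (136.16,144.13) → (35.32,111.23)

[5] `<path>` cubic bezier, #ff00ff→engrave S281 F3550: (165.62,231.11) → (138.17,199.23) → (96.48,143.57) → (62.99,111.50)

[6] `<path>` rectangle, #ff00ff→engrave S281 F3550: (28.69,225.56) → (37.06,225.56) → (37.06,116.36) → (28.69,116.36) → (28.69,225.56) (closed)

[7] `<path>` rectangle, #ff00ff→engrave S281 F3550: (152.74,183.69) → (206.68,183.69) → (206.68,101.89) → (152.74,101.89) → (152.74,183.69) (closed)

G21
G90
G00 X205.02 Y212.78
M4 S281
G1 X191.24 Y236.65 F3550
G1 X163.68 Y236.65
G1 X149.90 Y212.78
G1 X163.68 Y188.91
G1 X191.24 Y188.91
G1 X205.02 Y212.78
M5
G00 X121.48 Y128.12
M4 S281
G1 X151.39 Y128.12 F3550
G1 X151.39 Y90.47
G1 X121.48 Y90.47
G1 X121.48 Y128.12
M5
G00 X281.53 Y26.41
M4 S281
G1 X66.43 Y213.94 F3550
G1 X23.90 Y23.32
G1 X52.70 Y92.07
G1 X170.69 Y222.64
G1 X19.79 Y128.58
M5
G00 X159.33 Y29.78
M4 S281
G1 X26.95 Y49.56 F3550
G1 X123.65 Y145.44
G1 X136.16 Y144.13
G1 X35.32 Y111.23
M5
G00 X165.62 Y231.11
M4 S281
G1 X138.17 Y199.23 F3550
G1 X96.48 Y143.57
G1 X62.99 Y111.50
M5
G00 X28.69 Y225.56
M4 S281
G1 X37.06 Y225.56 F3550
G1 X37.06 Y116.36
G1 X28.69 Y116.36
G1 X28.69 Y225.56
M5
G00 X152.74 Y183.69
M4 S281
G1 X206.68 Y183.69 F3550
G1 X206.68 Y101.89
G1 X152.74 Y101.89
G1 X152.74 Y183.69
M5
G00 X0.00 Y0.00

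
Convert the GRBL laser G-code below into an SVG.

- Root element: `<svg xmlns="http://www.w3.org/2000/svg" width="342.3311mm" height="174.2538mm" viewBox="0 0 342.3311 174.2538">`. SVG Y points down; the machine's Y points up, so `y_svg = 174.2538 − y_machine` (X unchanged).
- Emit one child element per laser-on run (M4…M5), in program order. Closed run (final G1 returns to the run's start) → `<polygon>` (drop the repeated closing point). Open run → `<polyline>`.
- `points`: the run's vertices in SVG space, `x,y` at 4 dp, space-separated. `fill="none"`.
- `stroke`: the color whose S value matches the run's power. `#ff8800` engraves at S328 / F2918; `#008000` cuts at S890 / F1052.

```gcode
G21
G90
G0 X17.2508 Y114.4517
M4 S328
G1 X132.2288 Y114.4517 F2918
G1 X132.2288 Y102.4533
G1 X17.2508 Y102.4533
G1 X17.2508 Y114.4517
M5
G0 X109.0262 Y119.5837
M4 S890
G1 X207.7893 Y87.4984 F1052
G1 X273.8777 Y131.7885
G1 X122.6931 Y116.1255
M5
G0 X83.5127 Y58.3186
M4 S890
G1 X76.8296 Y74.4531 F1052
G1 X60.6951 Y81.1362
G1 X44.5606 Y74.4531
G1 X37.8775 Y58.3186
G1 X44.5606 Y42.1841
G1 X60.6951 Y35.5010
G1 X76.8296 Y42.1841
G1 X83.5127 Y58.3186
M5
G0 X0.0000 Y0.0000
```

Machine Y-up, SVG Y-down with viewBox height 174.2538, so y_svg = 174.2538 − y_machine; X carries over.

Run 1: power S328 maps to stroke `#ff8800` (engrave). The run returns to its start, so emit a `<polygon>` with points (Y-flipped): 17.2508,59.8021 132.2288,59.8021 132.2288,71.8005 17.2508,71.8005.

Run 2: the run's S890 means `#008000` (cut). The run is open, so emit a `<polyline>` with points (Y-flipped): 109.0262,54.6701 207.7893,86.7554 273.8777,42.4653 122.6931,58.1283.

Run 3: power S890 maps to stroke `#008000` (cut). The run returns to its start, so emit a `<polygon>` with points (Y-flipped): 83.5127,115.9352 76.8296,99.8007 60.6951,93.1176 44.5606,99.8007 37.8775,115.9352 44.5606,132.0697 60.6951,138.7528 76.8296,132.0697.

<svg xmlns="http://www.w3.org/2000/svg" width="342.3311mm" height="174.2538mm" viewBox="0 0 342.3311 174.2538">
  <polygon points="17.2508,59.8021 132.2288,59.8021 132.2288,71.8005 17.2508,71.8005" fill="none" stroke="#ff8800"/>
  <polyline points="109.0262,54.6701 207.7893,86.7554 273.8777,42.4653 122.6931,58.1283" fill="none" stroke="#008000"/>
  <polygon points="83.5127,115.9352 76.8296,99.8007 60.6951,93.1176 44.5606,99.8007 37.8775,115.9352 44.5606,132.0697 60.6951,138.7528 76.8296,132.0697" fill="none" stroke="#008000"/>
</svg>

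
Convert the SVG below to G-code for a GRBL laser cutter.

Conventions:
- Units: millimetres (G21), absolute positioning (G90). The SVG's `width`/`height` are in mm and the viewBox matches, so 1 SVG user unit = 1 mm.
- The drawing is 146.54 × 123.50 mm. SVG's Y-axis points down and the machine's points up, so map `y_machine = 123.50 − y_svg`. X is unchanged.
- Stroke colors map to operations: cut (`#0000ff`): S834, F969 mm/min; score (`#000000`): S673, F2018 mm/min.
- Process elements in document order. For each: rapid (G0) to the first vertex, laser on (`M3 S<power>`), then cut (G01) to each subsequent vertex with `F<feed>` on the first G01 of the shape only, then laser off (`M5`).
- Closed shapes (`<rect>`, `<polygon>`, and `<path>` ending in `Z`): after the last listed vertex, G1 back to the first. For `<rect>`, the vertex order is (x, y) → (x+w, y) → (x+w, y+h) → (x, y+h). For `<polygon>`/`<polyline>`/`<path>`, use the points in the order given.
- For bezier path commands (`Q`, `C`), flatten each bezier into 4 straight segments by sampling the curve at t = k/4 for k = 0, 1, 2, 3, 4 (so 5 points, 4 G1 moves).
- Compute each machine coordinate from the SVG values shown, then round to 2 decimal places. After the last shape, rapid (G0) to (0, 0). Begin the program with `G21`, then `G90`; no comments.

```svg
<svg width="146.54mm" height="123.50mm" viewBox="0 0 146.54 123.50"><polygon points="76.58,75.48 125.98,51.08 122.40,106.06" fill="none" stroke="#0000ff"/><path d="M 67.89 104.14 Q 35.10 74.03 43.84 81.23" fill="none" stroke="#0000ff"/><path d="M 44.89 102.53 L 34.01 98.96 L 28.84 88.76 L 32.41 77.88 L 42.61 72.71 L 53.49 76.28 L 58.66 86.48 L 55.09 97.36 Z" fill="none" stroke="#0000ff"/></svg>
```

viewBox `0 0 146.54 123.50` with mm width/height → 1 unit = 1 mm. Flip: y_m = 123.50 − y_svg.

**Shape 1** — `<polygon>` regular polygon, stroke `#0000ff` → cut (S834, F969). Machine vertices: (76.58,48.02) → (125.98,72.42) → (122.40,17.44) → (76.58,48.02). Closed: final G1 returns to the first vertex.

**Shape 2** — `<path>` quadratic bezier, stroke `#0000ff` → cut (S834, F969). Control points (SVG): P0=(67.89,104.14), P1=(35.10,74.03), P2=(43.84,81.23); sampled at t=k/4. Machine vertices: (67.89,19.36) → (54.09,32.08) → (45.48,40.14) → (42.07,43.54) → (43.84,42.27). Open path.

**Shape 3** — `<path>` regular polygon, stroke `#0000ff` → cut (S834, F969). Machine vertices: (44.89,20.97) → (34.01,24.54) → (28.84,34.74) → (32.41,45.62) → (42.61,50.79) → (53.49,47.22) → (58.66,37.02) → (55.09,26.14) → (44.89,20.97). Closed: final G1 returns to the first vertex.

G21
G90
G0 X76.58 Y48.02
M3 S834
G01 X125.98 Y72.42 F969
G01 X122.40 Y17.44
G01 X76.58 Y48.02
M5
G0 X67.89 Y19.36
M3 S834
G01 X54.09 Y32.08 F969
G01 X45.48 Y40.14
G01 X42.07 Y43.54
G01 X43.84 Y42.27
M5
G0 X44.89 Y20.97
M3 S834
G01 X34.01 Y24.54 F969
G01 X28.84 Y34.74
G01 X32.41 Y45.62
G01 X42.61 Y50.79
G01 X53.49 Y47.22
G01 X58.66 Y37.02
G01 X55.09 Y26.14
G01 X44.89 Y20.97
M5
G0 X0.00 Y0.00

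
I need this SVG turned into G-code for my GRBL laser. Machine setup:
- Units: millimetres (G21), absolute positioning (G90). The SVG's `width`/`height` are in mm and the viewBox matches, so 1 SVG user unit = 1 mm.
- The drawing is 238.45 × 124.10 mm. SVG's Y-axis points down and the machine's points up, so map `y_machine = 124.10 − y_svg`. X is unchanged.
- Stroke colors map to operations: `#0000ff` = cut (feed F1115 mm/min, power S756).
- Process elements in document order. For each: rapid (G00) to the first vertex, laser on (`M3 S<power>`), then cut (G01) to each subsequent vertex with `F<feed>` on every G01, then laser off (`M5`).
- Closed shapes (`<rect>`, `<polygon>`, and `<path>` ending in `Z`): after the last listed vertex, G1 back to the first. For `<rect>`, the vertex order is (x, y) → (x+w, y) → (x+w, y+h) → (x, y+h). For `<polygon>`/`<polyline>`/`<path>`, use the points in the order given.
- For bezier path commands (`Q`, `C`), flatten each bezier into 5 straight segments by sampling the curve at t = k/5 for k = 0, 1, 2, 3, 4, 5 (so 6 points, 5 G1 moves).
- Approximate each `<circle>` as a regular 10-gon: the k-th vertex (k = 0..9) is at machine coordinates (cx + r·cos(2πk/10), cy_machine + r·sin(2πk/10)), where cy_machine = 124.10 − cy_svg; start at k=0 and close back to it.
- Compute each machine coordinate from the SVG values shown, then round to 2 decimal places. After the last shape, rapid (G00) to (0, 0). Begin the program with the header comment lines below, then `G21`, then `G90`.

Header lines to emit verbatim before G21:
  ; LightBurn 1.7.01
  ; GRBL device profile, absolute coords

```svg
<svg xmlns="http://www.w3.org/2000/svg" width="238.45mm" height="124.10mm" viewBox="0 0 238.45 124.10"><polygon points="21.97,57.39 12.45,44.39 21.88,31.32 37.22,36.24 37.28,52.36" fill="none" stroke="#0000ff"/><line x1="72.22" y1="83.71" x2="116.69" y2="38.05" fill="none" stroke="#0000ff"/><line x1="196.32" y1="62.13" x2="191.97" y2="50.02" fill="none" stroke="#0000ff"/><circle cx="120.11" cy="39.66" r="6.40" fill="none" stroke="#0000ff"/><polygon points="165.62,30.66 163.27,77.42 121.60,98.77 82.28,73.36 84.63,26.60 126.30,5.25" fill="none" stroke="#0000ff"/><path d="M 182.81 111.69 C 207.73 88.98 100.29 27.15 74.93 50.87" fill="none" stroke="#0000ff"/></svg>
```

Since the viewBox matches the mm dimensions, user units are millimetres directly. The only transform is the Y-flip y_m = 124.10 − y_svg.

Shape 1 is a regular polygon drawn with `<polygon>`. Its stroke #0000ff means cut at S756, F1115. After flipping Y the toolpath is (21.97,66.71) → (12.45,79.71) → (21.88,92.78) → (37.22,87.86) → (37.28,71.74) → (21.97,66.71), returning to the start.

Shape 2 is a line segment drawn with `<line>`. Its stroke #0000ff means cut at S756, F1115. After flipping Y the toolpath is (72.22,40.39) → (116.69,86.05).

Shape 3 is a line segment drawn with `<line>`. Its stroke #0000ff means cut at S756, F1115. After flipping Y the toolpath is (196.32,61.97) → (191.97,74.08).

Shape 4 is a circle drawn with `<circle>`. Its stroke #0000ff means cut at S756, F1115. After flipping Y the toolpath is (126.51,84.44) → (125.29,88.20) → (122.09,90.53) → (118.13,90.53) → (114.93,88.20) → (113.71,84.44) → (114.93,80.68) → (118.13,78.35) → (122.09,78.35) → (125.29,80.68) → (126.51,84.44), returning to the start.

Shape 5 is a regular polygon drawn with `<polygon>`. Its stroke #0000ff means cut at S756, F1115. After flipping Y the toolpath is (165.62,93.44) → (163.27,46.68) → (121.60,25.33) → (82.28,50.74) → (84.63,97.50) → (126.30,118.85) → (165.62,93.44), returning to the start.

Shape 6 is a cubic bezier drawn with `<path>`. Its stroke #0000ff means cut at S756, F1115. After flipping Y the toolpath is (182.81,12.41) → (183.59,29.73) → (162.91,50.46) → (131.04,68.61) → (98.28,78.19) → (74.93,73.23).

; LightBurn 1.7.01
; GRBL device profile, absolute coords
G21
G90
G00 X21.97 Y66.71
M3 S756
G01 X12.45 Y79.71 F1115
G01 X21.88 Y92.78 F1115
G01 X37.22 Y87.86 F1115
G01 X37.28 Y71.74 F1115
G01 X21.97 Y66.71 F1115
M5
G00 X72.22 Y40.39
M3 S756
G01 X116.69 Y86.05 F1115
M5
G00 X196.32 Y61.97
M3 S756
G01 X191.97 Y74.08 F1115
M5
G00 X126.51 Y84.44
M3 S756
G01 X125.29 Y88.20 F1115
G01 X122.09 Y90.53 F1115
G01 X118.13 Y90.53 F1115
G01 X114.93 Y88.20 F1115
G01 X113.71 Y84.44 F1115
G01 X114.93 Y80.68 F1115
G01 X118.13 Y78.35 F1115
G01 X122.09 Y78.35 F1115
G01 X125.29 Y80.68 F1115
G01 X126.51 Y84.44 F1115
M5
G00 X165.62 Y93.44
M3 S756
G01 X163.27 Y46.68 F1115
G01 X121.60 Y25.33 F1115
G01 X82.28 Y50.74 F1115
G01 X84.63 Y97.50 F1115
G01 X126.30 Y118.85 F1115
G01 X165.62 Y93.44 F1115
M5
G00 X182.81 Y12.41
M3 S756
G01 X183.59 Y29.73 F1115
G01 X162.91 Y50.46 F1115
G01 X131.04 Y68.61 F1115
G01 X98.28 Y78.19 F1115
G01 X74.93 Y73.23 F1115
M5
G00 X0.00 Y0.00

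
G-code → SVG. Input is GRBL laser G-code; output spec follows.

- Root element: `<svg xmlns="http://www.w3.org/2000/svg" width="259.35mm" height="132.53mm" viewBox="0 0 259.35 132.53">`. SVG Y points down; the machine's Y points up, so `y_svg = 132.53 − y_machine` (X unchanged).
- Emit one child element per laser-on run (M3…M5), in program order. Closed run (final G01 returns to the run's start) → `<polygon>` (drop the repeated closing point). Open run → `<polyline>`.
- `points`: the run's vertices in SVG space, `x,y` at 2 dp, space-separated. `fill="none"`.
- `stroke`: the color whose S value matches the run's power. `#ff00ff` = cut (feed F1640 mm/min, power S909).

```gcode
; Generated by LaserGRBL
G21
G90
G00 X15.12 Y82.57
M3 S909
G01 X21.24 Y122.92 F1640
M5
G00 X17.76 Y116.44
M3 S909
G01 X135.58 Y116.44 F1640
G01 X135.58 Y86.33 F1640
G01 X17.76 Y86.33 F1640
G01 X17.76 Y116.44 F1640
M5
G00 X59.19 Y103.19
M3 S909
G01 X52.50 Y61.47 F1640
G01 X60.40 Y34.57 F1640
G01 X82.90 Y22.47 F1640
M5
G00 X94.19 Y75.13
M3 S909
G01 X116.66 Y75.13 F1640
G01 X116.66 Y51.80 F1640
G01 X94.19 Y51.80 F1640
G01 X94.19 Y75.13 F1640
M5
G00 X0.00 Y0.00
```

<svg xmlns="http://www.w3.org/2000/svg" width="259.35mm" height="132.53mm" viewBox="0 0 259.35 132.53">
  <polyline points="15.12,49.96 21.24,9.61" fill="none" stroke="#ff00ff"/>
  <polygon points="17.76,16.09 135.58,16.09 135.58,46.20 17.76,46.20" fill="none" stroke="#ff00ff"/>
  <polyline points="59.19,29.34 52.50,71.06 60.40,97.96 82.90,110.06" fill="none" stroke="#ff00ff"/>
  <polygon points="94.19,57.40 116.66,57.40 116.66,80.73 94.19,80.73" fill="none" stroke="#ff00ff"/>
</svg>

Each laser-on run becomes one SVG element. Flip Y back into SVG space with y_svg = 132.53 − y_machine. Every run uses S909, so all elements get stroke `#ff00ff` (cut).

Run 1: The run is open, so emit a `<polyline>` with points (Y-flipped): 15.12,49.96 21.24,9.61.

Run 2: The run returns to its start, so emit a `<polygon>` with points (Y-flipped): 17.76,16.09 135.58,16.09 135.58,46.20 17.76,46.20.

Run 3: The run is open, so emit a `<polyline>` with points (Y-flipped): 59.19,29.34 52.50,71.06 60.40,97.96 82.90,110.06.

Run 4: The run returns to its start, so emit a `<polygon>` with points (Y-flipped): 94.19,57.40 116.66,57.40 116.66,80.73 94.19,80.73.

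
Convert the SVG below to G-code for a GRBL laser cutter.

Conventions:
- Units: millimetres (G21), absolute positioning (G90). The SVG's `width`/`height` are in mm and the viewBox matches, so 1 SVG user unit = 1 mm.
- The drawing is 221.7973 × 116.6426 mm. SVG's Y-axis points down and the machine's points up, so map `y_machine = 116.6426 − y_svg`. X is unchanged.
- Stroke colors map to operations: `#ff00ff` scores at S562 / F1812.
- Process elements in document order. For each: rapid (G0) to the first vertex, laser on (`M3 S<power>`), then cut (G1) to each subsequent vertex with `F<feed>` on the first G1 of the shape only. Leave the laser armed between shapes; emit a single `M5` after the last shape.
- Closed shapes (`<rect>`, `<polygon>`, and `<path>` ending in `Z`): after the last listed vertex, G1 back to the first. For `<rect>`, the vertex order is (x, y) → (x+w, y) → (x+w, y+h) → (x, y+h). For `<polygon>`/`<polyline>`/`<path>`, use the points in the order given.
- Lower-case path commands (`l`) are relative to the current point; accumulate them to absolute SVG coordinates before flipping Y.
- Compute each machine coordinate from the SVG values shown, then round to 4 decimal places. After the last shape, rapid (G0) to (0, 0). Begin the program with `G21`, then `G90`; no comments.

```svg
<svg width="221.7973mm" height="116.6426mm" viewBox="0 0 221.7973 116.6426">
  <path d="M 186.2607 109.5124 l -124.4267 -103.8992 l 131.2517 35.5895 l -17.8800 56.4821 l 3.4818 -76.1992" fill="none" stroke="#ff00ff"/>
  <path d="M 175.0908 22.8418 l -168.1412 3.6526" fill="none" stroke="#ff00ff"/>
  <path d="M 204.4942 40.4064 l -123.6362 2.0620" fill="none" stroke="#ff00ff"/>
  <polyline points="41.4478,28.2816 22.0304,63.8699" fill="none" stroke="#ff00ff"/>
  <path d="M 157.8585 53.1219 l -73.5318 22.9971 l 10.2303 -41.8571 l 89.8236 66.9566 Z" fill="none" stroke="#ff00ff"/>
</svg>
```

Since the viewBox matches the mm dimensions, user units are millimetres directly. The only transform is the Y-flip y_m = 116.6426 − y_svg.

Shape 1 is a open polyline drawn with `<path>`. Its stroke #ff00ff means score at S562, F1812. After flipping Y the toolpath is (186.2607,7.1302) → (61.8340,111.0294) → (193.0857,75.4399) → (175.2057,18.9578) → (178.6875,95.1570).

Shape 2 is a line segment drawn with `<path>`. Its stroke #ff00ff means score at S562, F1812. After flipping Y the toolpath is (175.0908,93.8008) → (6.9496,90.1482).

Shape 3 is a line segment drawn with `<path>`. Its stroke #ff00ff means score at S562, F1812. After flipping Y the toolpath is (204.4942,76.2362) → (80.8580,74.1742).

Shape 4 is a line segment drawn with `<polyline>`. Its stroke #ff00ff means score at S562, F1812. After flipping Y the toolpath is (41.4478,88.3610) → (22.0304,52.7727).

Shape 5 is a closed polygon drawn with `<path>`. Its stroke #ff00ff means score at S562, F1812. After flipping Y the toolpath is (157.8585,63.5207) → (84.3267,40.5236) → (94.5570,82.3807) → (184.3806,15.4241) → (157.8585,63.5207), returning to the start.

G21
G90
G0 X186.2607 Y7.1302
M3 S562
G1 X61.8340 Y111.0294 F1812
G1 X193.0857 Y75.4399
G1 X175.2057 Y18.9578
G1 X178.6875 Y95.1570
G0 X175.0908 Y93.8008
M3 S562
G1 X6.9496 Y90.1482 F1812
G0 X204.4942 Y76.2362
M3 S562
G1 X80.8580 Y74.1742 F1812
G0 X41.4478 Y88.3610
M3 S562
G1 X22.0304 Y52.7727 F1812
G0 X157.8585 Y63.5207
M3 S562
G1 X84.3267 Y40.5236 F1812
G1 X94.5570 Y82.3807
G1 X184.3806 Y15.4241
G1 X157.8585 Y63.5207
M5
G0 X0.0000 Y0.0000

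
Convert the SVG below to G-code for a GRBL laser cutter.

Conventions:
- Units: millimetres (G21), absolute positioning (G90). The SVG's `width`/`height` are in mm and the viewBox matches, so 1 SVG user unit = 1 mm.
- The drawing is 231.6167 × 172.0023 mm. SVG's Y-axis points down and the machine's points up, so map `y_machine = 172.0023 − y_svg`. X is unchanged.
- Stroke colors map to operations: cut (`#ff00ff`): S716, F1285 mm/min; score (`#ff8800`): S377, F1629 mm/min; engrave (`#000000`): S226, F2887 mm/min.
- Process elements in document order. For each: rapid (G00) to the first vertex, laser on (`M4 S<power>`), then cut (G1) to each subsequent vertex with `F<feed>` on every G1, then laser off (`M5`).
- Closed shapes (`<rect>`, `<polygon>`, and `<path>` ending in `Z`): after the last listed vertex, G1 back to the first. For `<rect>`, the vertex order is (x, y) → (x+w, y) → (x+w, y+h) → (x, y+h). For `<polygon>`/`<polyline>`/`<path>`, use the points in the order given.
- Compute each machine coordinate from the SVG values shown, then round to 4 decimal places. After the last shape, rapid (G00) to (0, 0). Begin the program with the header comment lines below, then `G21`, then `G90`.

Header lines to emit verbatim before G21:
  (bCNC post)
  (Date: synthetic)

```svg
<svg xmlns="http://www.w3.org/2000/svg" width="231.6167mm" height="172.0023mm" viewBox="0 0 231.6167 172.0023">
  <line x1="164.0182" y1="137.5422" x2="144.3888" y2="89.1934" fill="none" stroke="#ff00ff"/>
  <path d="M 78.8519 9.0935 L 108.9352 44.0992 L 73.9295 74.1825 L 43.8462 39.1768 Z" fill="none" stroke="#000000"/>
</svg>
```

(bCNC post)
(Date: synthetic)
G21
G90
G00 X164.0182 Y34.4601
M4 S716
G1 X144.3888 Y82.8089 F1285
M5
G00 X78.8519 Y162.9088
M4 S226
G1 X108.9352 Y127.9031 F2887
G1 X73.9295 Y97.8198 F2887
G1 X43.8462 Y132.8255 F2887
G1 X78.8519 Y162.9088 F2887
M5
G00 X0.0000 Y0.0000

1 u = 1 mm; y_m = 172.0023 − y.

[1] `<line>` line segment, #ff00ff→cut S716 F1285: (164.0182,34.4601) → (144.3888,82.8089)

[2] `<path>` regular polygon, #000000→engrave S226 F2887: (78.8519,162.9088) → (108.9352,127.9031) → (73.9295,97.8198) → (43.8462,132.8255) → (78.8519,162.9088) (closed)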